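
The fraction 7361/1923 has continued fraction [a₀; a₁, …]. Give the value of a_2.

4

⌊7361/1923⌋ = 3, remainder 1592
⌊1923/1592⌋ = 1, remainder 331
⌊1592/331⌋ = 4, remainder 268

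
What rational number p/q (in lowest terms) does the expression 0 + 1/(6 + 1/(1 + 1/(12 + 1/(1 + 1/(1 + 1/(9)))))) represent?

Start with 9.
1 + 1/(9/1) = 1 + 1/9 = 10/9
1 + 1/(10/9) = 1 + 9/10 = 19/10
12 + 1/(19/10) = 12 + 10/19 = 238/19
1 + 1/(238/19) = 1 + 19/238 = 257/238
6 + 1/(257/238) = 6 + 238/257 = 1780/257
0 + 1/(1780/257) = 0 + 257/1780 = 257/1780

257/1780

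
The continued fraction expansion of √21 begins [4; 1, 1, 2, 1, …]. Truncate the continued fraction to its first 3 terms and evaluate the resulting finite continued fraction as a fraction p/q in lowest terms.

a_0 = 4: 4/1
a_1 = 1: 5/1
a_2 = 1: 9/2

9/2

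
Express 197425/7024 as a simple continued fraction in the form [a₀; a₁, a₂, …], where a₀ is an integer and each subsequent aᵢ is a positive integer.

⌊197425/7024⌋ = 28, remainder 753
⌊7024/753⌋ = 9, remainder 247
⌊753/247⌋ = 3, remainder 12
⌊247/12⌋ = 20, remainder 7
⌊12/7⌋ = 1, remainder 5
⌊7/5⌋ = 1, remainder 2
⌊5/2⌋ = 2, remainder 1
⌊2/1⌋ = 2, remainder 0

[28; 9, 3, 20, 1, 1, 2, 2]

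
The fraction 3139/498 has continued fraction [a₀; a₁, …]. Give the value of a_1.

3139 ÷ 498 → quotient 6, remainder 151
498 ÷ 151 → quotient 3, remainder 45

3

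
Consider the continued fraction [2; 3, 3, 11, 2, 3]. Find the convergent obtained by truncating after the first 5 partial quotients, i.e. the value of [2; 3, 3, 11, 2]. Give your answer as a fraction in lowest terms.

Collapse the nested fraction from the inside out:
Start with 2.
11 + 1/(2/1) = 11 + 1/2 = 23/2
3 + 1/(23/2) = 3 + 2/23 = 71/23
3 + 1/(71/23) = 3 + 23/71 = 236/71
2 + 1/(236/71) = 2 + 71/236 = 543/236

543/236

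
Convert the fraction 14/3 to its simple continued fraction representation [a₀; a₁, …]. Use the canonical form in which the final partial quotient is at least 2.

[4; 1, 2]

Apply division with remainder until the remainder is 0:
14 ÷ 3 → quotient 4, remainder 2
3 ÷ 2 → quotient 1, remainder 1
2 ÷ 1 → quotient 2, remainder 0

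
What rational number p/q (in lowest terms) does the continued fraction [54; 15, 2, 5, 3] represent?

29249/541

Collapse the nested fraction from the inside out:
Start with 3.
5 + 1/(3/1) = 5 + 1/3 = 16/3
2 + 1/(16/3) = 2 + 3/16 = 35/16
15 + 1/(35/16) = 15 + 16/35 = 541/35
54 + 1/(541/35) = 54 + 35/541 = 29249/541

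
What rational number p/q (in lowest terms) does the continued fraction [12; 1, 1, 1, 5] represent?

a_0 = 12: 12/1
a_1 = 1: 13/1
a_2 = 1: 25/2
a_3 = 1: 38/3
a_4 = 5: 215/17

215/17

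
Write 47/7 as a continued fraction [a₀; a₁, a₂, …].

⌊47/7⌋ = 6, remainder 5
⌊7/5⌋ = 1, remainder 2
⌊5/2⌋ = 2, remainder 1
⌊2/1⌋ = 2, remainder 0

[6; 1, 2, 2]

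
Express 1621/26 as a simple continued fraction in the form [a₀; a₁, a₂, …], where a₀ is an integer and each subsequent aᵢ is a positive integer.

Apply division with remainder until the remainder is 0:
1621 ÷ 26 → quotient 62, remainder 9
26 ÷ 9 → quotient 2, remainder 8
9 ÷ 8 → quotient 1, remainder 1
8 ÷ 1 → quotient 8, remainder 0

[62; 2, 1, 8]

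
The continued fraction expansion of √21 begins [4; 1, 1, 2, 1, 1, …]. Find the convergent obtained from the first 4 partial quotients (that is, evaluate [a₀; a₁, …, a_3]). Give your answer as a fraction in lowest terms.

Collapse the nested fraction from the inside out:
Start with 2.
1 + 1/(2/1) = 1 + 1/2 = 3/2
1 + 1/(3/2) = 1 + 2/3 = 5/3
4 + 1/(5/3) = 4 + 3/5 = 23/5

23/5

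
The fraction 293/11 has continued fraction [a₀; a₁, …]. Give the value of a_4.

3

⌊293/11⌋ = 26, remainder 7
⌊11/7⌋ = 1, remainder 4
⌊7/4⌋ = 1, remainder 3
⌊4/3⌋ = 1, remainder 1
⌊3/1⌋ = 3, remainder 0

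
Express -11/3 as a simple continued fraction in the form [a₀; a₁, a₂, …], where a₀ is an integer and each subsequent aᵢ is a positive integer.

[-4; 3]

-11 ÷ 3 → quotient -4, remainder 1
3 ÷ 1 → quotient 3, remainder 0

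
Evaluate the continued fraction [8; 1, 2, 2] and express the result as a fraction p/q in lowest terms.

Work from the innermost term outward:
Start with 2.
2 + 1/(2/1) = 2 + 1/2 = 5/2
1 + 1/(5/2) = 1 + 2/5 = 7/5
8 + 1/(7/5) = 8 + 5/7 = 61/7

61/7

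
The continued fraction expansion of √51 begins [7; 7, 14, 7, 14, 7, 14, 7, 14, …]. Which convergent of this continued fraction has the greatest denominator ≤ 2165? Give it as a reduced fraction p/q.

a_0 = 7: 7/1  (≤ bound)
a_1 = 7: 50/7  (≤ bound)
a_2 = 14: 707/99  (≤ bound)
a_3 = 7: 4999/700  (≤ bound)
a_4 = 14: 70693/9899  (> 2165, stop)

4999/700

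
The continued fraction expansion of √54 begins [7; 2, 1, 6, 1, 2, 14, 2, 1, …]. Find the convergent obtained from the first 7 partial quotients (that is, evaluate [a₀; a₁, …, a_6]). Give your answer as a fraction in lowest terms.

6959/947

Work from the innermost term outward:
Start with 14.
2 + 1/(14/1) = 2 + 1/14 = 29/14
1 + 1/(29/14) = 1 + 14/29 = 43/29
6 + 1/(43/29) = 6 + 29/43 = 287/43
1 + 1/(287/43) = 1 + 43/287 = 330/287
2 + 1/(330/287) = 2 + 287/330 = 947/330
7 + 1/(947/330) = 7 + 330/947 = 6959/947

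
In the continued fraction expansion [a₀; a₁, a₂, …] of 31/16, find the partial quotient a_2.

15

31 = 1·16 + 15, so a_0 = 1
16 = 1·15 + 1, so a_1 = 1
15 = 15·1 + 0, so a_2 = 15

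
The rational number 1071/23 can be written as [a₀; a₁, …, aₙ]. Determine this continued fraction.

[46; 1, 1, 3, 3]

Apply division with remainder until the remainder is 0:
⌊1071/23⌋ = 46, remainder 13
⌊23/13⌋ = 1, remainder 10
⌊13/10⌋ = 1, remainder 3
⌊10/3⌋ = 3, remainder 1
⌊3/1⌋ = 3, remainder 0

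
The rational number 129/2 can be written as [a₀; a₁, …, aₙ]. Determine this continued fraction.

Run the Euclidean algorithm, recording each quotient:
129 = 64·2 + 1, so a_0 = 64
2 = 2·1 + 0, so a_1 = 2

[64; 2]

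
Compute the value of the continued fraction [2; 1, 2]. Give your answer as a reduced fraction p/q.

Work from the innermost term outward:
Start with 2.
1 + 1/(2/1) = 1 + 1/2 = 3/2
2 + 1/(3/2) = 2 + 2/3 = 8/3

8/3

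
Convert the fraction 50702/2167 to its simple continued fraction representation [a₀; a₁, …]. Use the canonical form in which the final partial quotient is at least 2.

[23; 2, 1, 1, 14, 2, 1, 9]

Run the Euclidean algorithm, recording each quotient:
50702 = 23·2167 + 861, so a_0 = 23
2167 = 2·861 + 445, so a_1 = 2
861 = 1·445 + 416, so a_2 = 1
445 = 1·416 + 29, so a_3 = 1
416 = 14·29 + 10, so a_4 = 14
29 = 2·10 + 9, so a_5 = 2
10 = 1·9 + 1, so a_6 = 1
9 = 9·1 + 0, so a_7 = 9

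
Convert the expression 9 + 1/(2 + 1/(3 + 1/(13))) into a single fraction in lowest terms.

Build up convergents one term at a time:
a_0 = 9: 9/1
a_1 = 2: 19/2
a_2 = 3: 66/7
a_3 = 13: 877/93

877/93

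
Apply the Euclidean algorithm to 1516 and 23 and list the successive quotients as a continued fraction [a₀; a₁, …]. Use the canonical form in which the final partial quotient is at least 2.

[65; 1, 10, 2]

Run the Euclidean algorithm, recording each quotient:
1516 = 65·23 + 21, so a_0 = 65
23 = 1·21 + 2, so a_1 = 1
21 = 10·2 + 1, so a_2 = 10
2 = 2·1 + 0, so a_3 = 2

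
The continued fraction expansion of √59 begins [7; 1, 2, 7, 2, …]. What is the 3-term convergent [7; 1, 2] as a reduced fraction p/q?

Work from the innermost term outward:
Start with 2.
1 + 1/(2/1) = 1 + 1/2 = 3/2
7 + 1/(3/2) = 7 + 2/3 = 23/3

23/3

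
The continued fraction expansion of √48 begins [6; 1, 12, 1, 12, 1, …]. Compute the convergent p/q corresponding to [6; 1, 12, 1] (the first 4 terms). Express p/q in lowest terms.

Work from the innermost term outward:
Start with 1.
12 + 1/(1/1) = 12 + 1/1 = 13/1
1 + 1/(13/1) = 1 + 1/13 = 14/13
6 + 1/(14/13) = 6 + 13/14 = 97/14

97/14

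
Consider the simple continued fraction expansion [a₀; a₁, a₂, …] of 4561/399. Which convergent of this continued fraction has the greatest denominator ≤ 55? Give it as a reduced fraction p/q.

583/51

a_0 = 11: 11/1  (≤ bound)
a_1 = 2: 23/2  (≤ bound)
a_2 = 3: 80/7  (≤ bound)
a_3 = 7: 583/51  (≤ bound)
a_4 = 1: 663/58  (> 55, stop)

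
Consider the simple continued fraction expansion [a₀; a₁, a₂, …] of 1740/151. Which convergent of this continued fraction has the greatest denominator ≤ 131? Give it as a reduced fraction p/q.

a_0 = 11: 11/1  (≤ bound)
a_1 = 1: 12/1  (≤ bound)
a_2 = 1: 23/2  (≤ bound)
a_3 = 10: 242/21  (≤ bound)
a_4 = 3: 749/65  (≤ bound)
a_5 = 2: 1740/151  (> 131, stop)

749/65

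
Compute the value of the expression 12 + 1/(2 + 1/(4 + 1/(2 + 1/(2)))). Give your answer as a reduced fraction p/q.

610/49

Starting at the tail and folding back:
Start with 2.
2 + 1/(2/1) = 2 + 1/2 = 5/2
4 + 1/(5/2) = 4 + 2/5 = 22/5
2 + 1/(22/5) = 2 + 5/22 = 49/22
12 + 1/(49/22) = 12 + 22/49 = 610/49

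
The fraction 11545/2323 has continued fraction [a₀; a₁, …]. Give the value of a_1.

⌊11545/2323⌋ = 4, remainder 2253
⌊2323/2253⌋ = 1, remainder 70

1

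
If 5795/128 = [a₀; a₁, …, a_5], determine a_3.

Repeatedly divide and take the remainder:
5795 = 45·128 + 35, so a_0 = 45
128 = 3·35 + 23, so a_1 = 3
35 = 1·23 + 12, so a_2 = 1
23 = 1·12 + 11, so a_3 = 1

1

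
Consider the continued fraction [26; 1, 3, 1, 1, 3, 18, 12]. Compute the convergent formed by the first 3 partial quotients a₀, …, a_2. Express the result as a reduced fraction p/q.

Starting at the tail and folding back:
Start with 3.
1 + 1/(3/1) = 1 + 1/3 = 4/3
26 + 1/(4/3) = 26 + 3/4 = 107/4

107/4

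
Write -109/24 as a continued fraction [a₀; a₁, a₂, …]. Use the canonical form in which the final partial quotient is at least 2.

-109 ÷ 24 → quotient -5, remainder 11
24 ÷ 11 → quotient 2, remainder 2
11 ÷ 2 → quotient 5, remainder 1
2 ÷ 1 → quotient 2, remainder 0

[-5; 2, 5, 2]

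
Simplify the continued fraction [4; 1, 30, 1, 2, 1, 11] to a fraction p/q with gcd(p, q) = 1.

Work from the innermost term outward:
Start with 11.
1 + 1/(11/1) = 1 + 1/11 = 12/11
2 + 1/(12/11) = 2 + 11/12 = 35/12
1 + 1/(35/12) = 1 + 12/35 = 47/35
30 + 1/(47/35) = 30 + 35/47 = 1445/47
1 + 1/(1445/47) = 1 + 47/1445 = 1492/1445
4 + 1/(1492/1445) = 4 + 1445/1492 = 7413/1492

7413/1492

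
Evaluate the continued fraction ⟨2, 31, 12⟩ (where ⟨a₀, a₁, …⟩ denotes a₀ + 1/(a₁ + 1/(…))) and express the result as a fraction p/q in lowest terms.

758/373

Work from the innermost term outward:
Start with 12.
31 + 1/(12/1) = 31 + 1/12 = 373/12
2 + 1/(373/12) = 2 + 12/373 = 758/373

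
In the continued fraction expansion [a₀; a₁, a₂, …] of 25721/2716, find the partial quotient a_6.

1

Apply division with remainder until the remainder is 0:
25721 = 9·2716 + 1277, so a_0 = 9
2716 = 2·1277 + 162, so a_1 = 2
1277 = 7·162 + 143, so a_2 = 7
162 = 1·143 + 19, so a_3 = 1
143 = 7·19 + 10, so a_4 = 7
19 = 1·10 + 9, so a_5 = 1
10 = 1·9 + 1, so a_6 = 1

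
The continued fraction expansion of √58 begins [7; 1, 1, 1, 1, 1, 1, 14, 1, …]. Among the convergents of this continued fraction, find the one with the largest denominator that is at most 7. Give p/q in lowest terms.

a_0 = 7: 7/1  (≤ bound)
a_1 = 1: 8/1  (≤ bound)
a_2 = 1: 15/2  (≤ bound)
a_3 = 1: 23/3  (≤ bound)
a_4 = 1: 38/5  (≤ bound)
a_5 = 1: 61/8  (> 7, stop)

38/5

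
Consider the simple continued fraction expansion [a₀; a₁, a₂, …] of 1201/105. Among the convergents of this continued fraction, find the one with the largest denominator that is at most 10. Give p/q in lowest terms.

103/9

List convergents until the denominator exceeds the bound:
a_0 = 11: 11/1  (≤ bound)
a_1 = 2: 23/2  (≤ bound)
a_2 = 3: 80/7  (≤ bound)
a_3 = 1: 103/9  (≤ bound)
a_4 = 1: 183/16  (> 10, stop)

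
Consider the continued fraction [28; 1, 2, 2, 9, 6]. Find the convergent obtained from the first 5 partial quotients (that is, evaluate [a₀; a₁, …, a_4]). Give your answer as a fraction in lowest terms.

1895/66

Collapse the nested fraction from the inside out:
Start with 9.
2 + 1/(9/1) = 2 + 1/9 = 19/9
2 + 1/(19/9) = 2 + 9/19 = 47/19
1 + 1/(47/19) = 1 + 19/47 = 66/47
28 + 1/(66/47) = 28 + 47/66 = 1895/66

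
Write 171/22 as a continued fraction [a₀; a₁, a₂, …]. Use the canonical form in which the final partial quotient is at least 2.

171 ÷ 22 → quotient 7, remainder 17
22 ÷ 17 → quotient 1, remainder 5
17 ÷ 5 → quotient 3, remainder 2
5 ÷ 2 → quotient 2, remainder 1
2 ÷ 1 → quotient 2, remainder 0

[7; 1, 3, 2, 2]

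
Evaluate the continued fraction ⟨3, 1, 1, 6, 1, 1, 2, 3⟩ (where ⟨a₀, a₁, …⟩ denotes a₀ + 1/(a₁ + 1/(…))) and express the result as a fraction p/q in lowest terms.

852/241

a_0 = 3: 3/1
a_1 = 1: 4/1
a_2 = 1: 7/2
a_3 = 6: 46/13
a_4 = 1: 53/15
a_5 = 1: 99/28
a_6 = 2: 251/71
a_7 = 3: 852/241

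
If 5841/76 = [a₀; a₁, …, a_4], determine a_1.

5841 ÷ 76 → quotient 76, remainder 65
76 ÷ 65 → quotient 1, remainder 11

1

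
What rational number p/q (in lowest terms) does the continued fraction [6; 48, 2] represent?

a_0 = 6: 6/1
a_1 = 48: 289/48
a_2 = 2: 584/97

584/97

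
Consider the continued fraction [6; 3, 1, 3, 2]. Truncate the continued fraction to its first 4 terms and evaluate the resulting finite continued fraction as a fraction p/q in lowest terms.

94/15

Compute successive convergents:
a_0 = 6: 6/1
a_1 = 3: 19/3
a_2 = 1: 25/4
a_3 = 3: 94/15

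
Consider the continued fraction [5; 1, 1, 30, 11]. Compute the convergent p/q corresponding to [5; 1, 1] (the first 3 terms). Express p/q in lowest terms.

11/2

Starting at the tail and folding back:
Start with 1.
1 + 1/(1/1) = 1 + 1/1 = 2/1
5 + 1/(2/1) = 5 + 1/2 = 11/2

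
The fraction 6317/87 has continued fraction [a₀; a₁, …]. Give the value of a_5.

3

⌊6317/87⌋ = 72, remainder 53
⌊87/53⌋ = 1, remainder 34
⌊53/34⌋ = 1, remainder 19
⌊34/19⌋ = 1, remainder 15
⌊19/15⌋ = 1, remainder 4
⌊15/4⌋ = 3, remainder 3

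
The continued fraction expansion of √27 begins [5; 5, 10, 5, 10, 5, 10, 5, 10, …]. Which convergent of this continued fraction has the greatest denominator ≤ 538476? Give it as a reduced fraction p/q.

716035/137801

a_0 = 5: 5/1  (≤ bound)
a_1 = 5: 26/5  (≤ bound)
a_2 = 10: 265/51  (≤ bound)
a_3 = 5: 1351/260  (≤ bound)
a_4 = 10: 13775/2651  (≤ bound)
a_5 = 5: 70226/13515  (≤ bound)
a_6 = 10: 716035/137801  (≤ bound)
a_7 = 5: 3650401/702520  (> 538476, stop)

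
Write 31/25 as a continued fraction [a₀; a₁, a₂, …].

31 = 1·25 + 6, so a_0 = 1
25 = 4·6 + 1, so a_1 = 4
6 = 6·1 + 0, so a_2 = 6

[1; 4, 6]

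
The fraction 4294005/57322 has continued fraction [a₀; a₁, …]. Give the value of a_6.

55

Run the Euclidean algorithm, recording each quotient:
4294005 ÷ 57322 → quotient 74, remainder 52177
57322 ÷ 52177 → quotient 1, remainder 5145
52177 ÷ 5145 → quotient 10, remainder 727
5145 ÷ 727 → quotient 7, remainder 56
727 ÷ 56 → quotient 12, remainder 55
56 ÷ 55 → quotient 1, remainder 1
55 ÷ 1 → quotient 55, remainder 0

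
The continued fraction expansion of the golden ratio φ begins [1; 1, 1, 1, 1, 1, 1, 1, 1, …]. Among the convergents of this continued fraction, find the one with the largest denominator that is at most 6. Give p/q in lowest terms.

a_0 = 1: 1/1  (≤ bound)
a_1 = 1: 2/1  (≤ bound)
a_2 = 1: 3/2  (≤ bound)
a_3 = 1: 5/3  (≤ bound)
a_4 = 1: 8/5  (≤ bound)
a_5 = 1: 13/8  (> 6, stop)

8/5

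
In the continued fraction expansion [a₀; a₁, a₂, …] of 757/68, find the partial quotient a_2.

1

Repeatedly divide and take the remainder:
757 = 11·68 + 9, so a_0 = 11
68 = 7·9 + 5, so a_1 = 7
9 = 1·5 + 4, so a_2 = 1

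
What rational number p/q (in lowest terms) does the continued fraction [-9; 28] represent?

a_0 = -9: -9/1
a_1 = 28: -251/28

-251/28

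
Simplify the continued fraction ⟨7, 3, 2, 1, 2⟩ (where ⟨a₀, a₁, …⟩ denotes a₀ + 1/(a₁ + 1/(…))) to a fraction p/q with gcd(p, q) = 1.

197/27

a_0 = 7: 7/1
a_1 = 3: 22/3
a_2 = 2: 51/7
a_3 = 1: 73/10
a_4 = 2: 197/27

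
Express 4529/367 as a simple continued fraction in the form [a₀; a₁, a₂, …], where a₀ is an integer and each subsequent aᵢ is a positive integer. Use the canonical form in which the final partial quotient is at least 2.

[12; 2, 1, 14, 1, 1, 1, 2]

4529 = 12·367 + 125, so a_0 = 12
367 = 2·125 + 117, so a_1 = 2
125 = 1·117 + 8, so a_2 = 1
117 = 14·8 + 5, so a_3 = 14
8 = 1·5 + 3, so a_4 = 1
5 = 1·3 + 2, so a_5 = 1
3 = 1·2 + 1, so a_6 = 1
2 = 2·1 + 0, so a_7 = 2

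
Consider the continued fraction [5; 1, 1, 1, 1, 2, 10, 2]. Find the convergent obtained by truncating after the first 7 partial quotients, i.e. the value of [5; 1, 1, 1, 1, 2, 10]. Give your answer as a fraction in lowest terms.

758/135

Use the convergent recurrence hₖ = aₖ·hₖ₋₁ + hₖ₋₂ (and likewise for the denominators kₖ):
a_0 = 5: 5/1
a_1 = 1: 6/1
a_2 = 1: 11/2
a_3 = 1: 17/3
a_4 = 1: 28/5
a_5 = 2: 73/13
a_6 = 10: 758/135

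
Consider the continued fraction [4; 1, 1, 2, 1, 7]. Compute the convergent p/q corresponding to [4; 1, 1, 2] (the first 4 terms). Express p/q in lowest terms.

a_0 = 4: 4/1
a_1 = 1: 5/1
a_2 = 1: 9/2
a_3 = 2: 23/5

23/5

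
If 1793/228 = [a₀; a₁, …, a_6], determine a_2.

6

⌊1793/228⌋ = 7, remainder 197
⌊228/197⌋ = 1, remainder 31
⌊197/31⌋ = 6, remainder 11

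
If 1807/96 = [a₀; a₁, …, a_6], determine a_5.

1

⌊1807/96⌋ = 18, remainder 79
⌊96/79⌋ = 1, remainder 17
⌊79/17⌋ = 4, remainder 11
⌊17/11⌋ = 1, remainder 6
⌊11/6⌋ = 1, remainder 5
⌊6/5⌋ = 1, remainder 1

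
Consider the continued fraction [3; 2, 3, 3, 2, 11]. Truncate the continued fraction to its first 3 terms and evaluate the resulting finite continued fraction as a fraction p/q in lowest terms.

24/7

a_0 = 3: 3/1
a_1 = 2: 7/2
a_2 = 3: 24/7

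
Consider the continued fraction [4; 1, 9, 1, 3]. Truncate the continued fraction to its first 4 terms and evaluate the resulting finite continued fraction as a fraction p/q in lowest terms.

Work from the innermost term outward:
Start with 1.
9 + 1/(1/1) = 9 + 1/1 = 10/1
1 + 1/(10/1) = 1 + 1/10 = 11/10
4 + 1/(11/10) = 4 + 10/11 = 54/11

54/11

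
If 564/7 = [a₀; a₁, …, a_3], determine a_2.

1

Repeatedly divide and take the remainder:
564 ÷ 7 → quotient 80, remainder 4
7 ÷ 4 → quotient 1, remainder 3
4 ÷ 3 → quotient 1, remainder 1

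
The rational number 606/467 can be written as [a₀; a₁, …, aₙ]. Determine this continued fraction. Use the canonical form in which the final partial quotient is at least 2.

Run the Euclidean algorithm, recording each quotient:
⌊606/467⌋ = 1, remainder 139
⌊467/139⌋ = 3, remainder 50
⌊139/50⌋ = 2, remainder 39
⌊50/39⌋ = 1, remainder 11
⌊39/11⌋ = 3, remainder 6
⌊11/6⌋ = 1, remainder 5
⌊6/5⌋ = 1, remainder 1
⌊5/1⌋ = 5, remainder 0

[1; 3, 2, 1, 3, 1, 1, 5]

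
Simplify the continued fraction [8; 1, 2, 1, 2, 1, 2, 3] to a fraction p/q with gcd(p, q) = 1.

1205/138

Work from the innermost term outward:
Start with 3.
2 + 1/(3/1) = 2 + 1/3 = 7/3
1 + 1/(7/3) = 1 + 3/7 = 10/7
2 + 1/(10/7) = 2 + 7/10 = 27/10
1 + 1/(27/10) = 1 + 10/27 = 37/27
2 + 1/(37/27) = 2 + 27/37 = 101/37
1 + 1/(101/37) = 1 + 37/101 = 138/101
8 + 1/(138/101) = 8 + 101/138 = 1205/138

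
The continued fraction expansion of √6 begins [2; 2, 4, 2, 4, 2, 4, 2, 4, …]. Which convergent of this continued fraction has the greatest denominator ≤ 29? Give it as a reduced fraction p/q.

49/20

a_0 = 2: 2/1  (≤ bound)
a_1 = 2: 5/2  (≤ bound)
a_2 = 4: 22/9  (≤ bound)
a_3 = 2: 49/20  (≤ bound)
a_4 = 4: 218/89  (> 29, stop)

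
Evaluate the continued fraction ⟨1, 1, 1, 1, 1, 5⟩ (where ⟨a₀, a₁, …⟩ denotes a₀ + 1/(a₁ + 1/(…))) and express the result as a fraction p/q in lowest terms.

Start with 5.
1 + 1/(5/1) = 1 + 1/5 = 6/5
1 + 1/(6/5) = 1 + 5/6 = 11/6
1 + 1/(11/6) = 1 + 6/11 = 17/11
1 + 1/(17/11) = 1 + 11/17 = 28/17
1 + 1/(28/17) = 1 + 17/28 = 45/28

45/28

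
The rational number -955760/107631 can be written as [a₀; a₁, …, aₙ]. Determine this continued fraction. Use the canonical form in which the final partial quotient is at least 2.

Apply division with remainder until the remainder is 0:
-955760 ÷ 107631 → quotient -9, remainder 12919
107631 ÷ 12919 → quotient 8, remainder 4279
12919 ÷ 4279 → quotient 3, remainder 82
4279 ÷ 82 → quotient 52, remainder 15
82 ÷ 15 → quotient 5, remainder 7
15 ÷ 7 → quotient 2, remainder 1
7 ÷ 1 → quotient 7, remainder 0

[-9; 8, 3, 52, 5, 2, 7]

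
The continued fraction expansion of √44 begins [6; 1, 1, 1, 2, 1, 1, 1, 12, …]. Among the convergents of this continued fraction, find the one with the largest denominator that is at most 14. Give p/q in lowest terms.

a_0 = 6: 6/1  (≤ bound)
a_1 = 1: 7/1  (≤ bound)
a_2 = 1: 13/2  (≤ bound)
a_3 = 1: 20/3  (≤ bound)
a_4 = 2: 53/8  (≤ bound)
a_5 = 1: 73/11  (≤ bound)
a_6 = 1: 126/19  (> 14, stop)

73/11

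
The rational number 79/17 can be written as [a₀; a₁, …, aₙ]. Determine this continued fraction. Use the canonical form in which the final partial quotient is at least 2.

[4; 1, 1, 1, 5]

⌊79/17⌋ = 4, remainder 11
⌊17/11⌋ = 1, remainder 6
⌊11/6⌋ = 1, remainder 5
⌊6/5⌋ = 1, remainder 1
⌊5/1⌋ = 5, remainder 0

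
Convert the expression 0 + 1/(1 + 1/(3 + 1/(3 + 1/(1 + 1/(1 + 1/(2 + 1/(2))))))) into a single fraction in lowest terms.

141/184

Build up convergents one term at a time:
a_0 = 0: 0/1
a_1 = 1: 1/1
a_2 = 3: 3/4
a_3 = 3: 10/13
a_4 = 1: 13/17
a_5 = 1: 23/30
a_6 = 2: 59/77
a_7 = 2: 141/184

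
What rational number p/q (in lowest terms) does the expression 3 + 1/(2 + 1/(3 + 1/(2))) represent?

55/16

Compute successive convergents:
a_0 = 3: 3/1
a_1 = 2: 7/2
a_2 = 3: 24/7
a_3 = 2: 55/16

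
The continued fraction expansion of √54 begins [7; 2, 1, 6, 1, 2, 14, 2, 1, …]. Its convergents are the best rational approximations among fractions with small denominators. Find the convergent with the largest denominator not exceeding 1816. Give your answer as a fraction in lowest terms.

6959/947

a_0 = 7: 7/1  (≤ bound)
a_1 = 2: 15/2  (≤ bound)
a_2 = 1: 22/3  (≤ bound)
a_3 = 6: 147/20  (≤ bound)
a_4 = 1: 169/23  (≤ bound)
a_5 = 2: 485/66  (≤ bound)
a_6 = 14: 6959/947  (≤ bound)
a_7 = 2: 14403/1960  (> 1816, stop)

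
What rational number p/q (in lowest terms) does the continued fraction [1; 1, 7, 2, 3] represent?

Build up convergents one term at a time:
a_0 = 1: 1/1
a_1 = 1: 2/1
a_2 = 7: 15/8
a_3 = 2: 32/17
a_4 = 3: 111/59

111/59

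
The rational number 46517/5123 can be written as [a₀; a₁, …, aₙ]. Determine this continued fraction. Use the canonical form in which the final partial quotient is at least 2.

46517 ÷ 5123 → quotient 9, remainder 410
5123 ÷ 410 → quotient 12, remainder 203
410 ÷ 203 → quotient 2, remainder 4
203 ÷ 4 → quotient 50, remainder 3
4 ÷ 3 → quotient 1, remainder 1
3 ÷ 1 → quotient 3, remainder 0

[9; 12, 2, 50, 1, 3]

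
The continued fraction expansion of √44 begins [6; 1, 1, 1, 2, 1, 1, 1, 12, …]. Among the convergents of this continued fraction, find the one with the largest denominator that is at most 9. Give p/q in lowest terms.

a_0 = 6: 6/1  (≤ bound)
a_1 = 1: 7/1  (≤ bound)
a_2 = 1: 13/2  (≤ bound)
a_3 = 1: 20/3  (≤ bound)
a_4 = 2: 53/8  (≤ bound)
a_5 = 1: 73/11  (> 9, stop)

53/8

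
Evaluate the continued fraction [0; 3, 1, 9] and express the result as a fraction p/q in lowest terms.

Start with 9.
1 + 1/(9/1) = 1 + 1/9 = 10/9
3 + 1/(10/9) = 3 + 9/10 = 39/10
0 + 1/(39/10) = 0 + 10/39 = 10/39

10/39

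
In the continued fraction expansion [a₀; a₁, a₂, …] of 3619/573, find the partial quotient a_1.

3

⌊3619/573⌋ = 6, remainder 181
⌊573/181⌋ = 3, remainder 30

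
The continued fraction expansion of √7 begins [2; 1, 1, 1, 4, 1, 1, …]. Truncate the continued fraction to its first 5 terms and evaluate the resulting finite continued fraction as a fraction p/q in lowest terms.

37/14

Starting at the tail and folding back:
Start with 4.
1 + 1/(4/1) = 1 + 1/4 = 5/4
1 + 1/(5/4) = 1 + 4/5 = 9/5
1 + 1/(9/5) = 1 + 5/9 = 14/9
2 + 1/(14/9) = 2 + 9/14 = 37/14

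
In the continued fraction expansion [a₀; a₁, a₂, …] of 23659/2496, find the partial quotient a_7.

9

23659 = 9·2496 + 1195, so a_0 = 9
2496 = 2·1195 + 106, so a_1 = 2
1195 = 11·106 + 29, so a_2 = 11
106 = 3·29 + 19, so a_3 = 3
29 = 1·19 + 10, so a_4 = 1
19 = 1·10 + 9, so a_5 = 1
10 = 1·9 + 1, so a_6 = 1
9 = 9·1 + 0, so a_7 = 9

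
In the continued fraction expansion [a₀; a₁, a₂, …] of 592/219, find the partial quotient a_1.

Run the Euclidean algorithm, recording each quotient:
592 ÷ 219 → quotient 2, remainder 154
219 ÷ 154 → quotient 1, remainder 65

1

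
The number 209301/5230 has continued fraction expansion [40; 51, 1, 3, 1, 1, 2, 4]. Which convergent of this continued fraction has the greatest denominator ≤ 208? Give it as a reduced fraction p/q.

8284/207

a_0 = 40: 40/1  (≤ bound)
a_1 = 51: 2041/51  (≤ bound)
a_2 = 1: 2081/52  (≤ bound)
a_3 = 3: 8284/207  (≤ bound)
a_4 = 1: 10365/259  (> 208, stop)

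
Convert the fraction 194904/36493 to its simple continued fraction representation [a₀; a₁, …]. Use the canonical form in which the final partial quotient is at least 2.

194904 = 5·36493 + 12439, so a_0 = 5
36493 = 2·12439 + 11615, so a_1 = 2
12439 = 1·11615 + 824, so a_2 = 1
11615 = 14·824 + 79, so a_3 = 14
824 = 10·79 + 34, so a_4 = 10
79 = 2·34 + 11, so a_5 = 2
34 = 3·11 + 1, so a_6 = 3
11 = 11·1 + 0, so a_7 = 11

[5; 2, 1, 14, 10, 2, 3, 11]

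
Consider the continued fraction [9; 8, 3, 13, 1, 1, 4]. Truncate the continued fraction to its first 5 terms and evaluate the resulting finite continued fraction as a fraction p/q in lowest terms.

3265/358

Compute successive convergents:
a_0 = 9: 9/1
a_1 = 8: 73/8
a_2 = 3: 228/25
a_3 = 13: 3037/333
a_4 = 1: 3265/358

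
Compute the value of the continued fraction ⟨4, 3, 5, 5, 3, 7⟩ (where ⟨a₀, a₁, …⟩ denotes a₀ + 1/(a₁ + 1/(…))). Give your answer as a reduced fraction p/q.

Start with 7.
3 + 1/(7/1) = 3 + 1/7 = 22/7
5 + 1/(22/7) = 5 + 7/22 = 117/22
5 + 1/(117/22) = 5 + 22/117 = 607/117
3 + 1/(607/117) = 3 + 117/607 = 1938/607
4 + 1/(1938/607) = 4 + 607/1938 = 8359/1938

8359/1938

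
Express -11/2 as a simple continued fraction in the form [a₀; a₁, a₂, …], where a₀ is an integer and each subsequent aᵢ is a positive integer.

⌊-11/2⌋ = -6, remainder 1
⌊2/1⌋ = 2, remainder 0

[-6; 2]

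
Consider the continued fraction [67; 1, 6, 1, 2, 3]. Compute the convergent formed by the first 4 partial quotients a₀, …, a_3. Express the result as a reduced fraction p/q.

Use the convergent recurrence hₖ = aₖ·hₖ₋₁ + hₖ₋₂ (and likewise for the denominators kₖ):
a_0 = 67: 67/1
a_1 = 1: 68/1
a_2 = 6: 475/7
a_3 = 1: 543/8

543/8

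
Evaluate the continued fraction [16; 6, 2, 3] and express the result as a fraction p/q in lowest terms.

727/45

Work from the innermost term outward:
Start with 3.
2 + 1/(3/1) = 2 + 1/3 = 7/3
6 + 1/(7/3) = 6 + 3/7 = 45/7
16 + 1/(45/7) = 16 + 7/45 = 727/45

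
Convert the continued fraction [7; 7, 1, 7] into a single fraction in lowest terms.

a_0 = 7: 7/1
a_1 = 7: 50/7
a_2 = 1: 57/8
a_3 = 7: 449/63

449/63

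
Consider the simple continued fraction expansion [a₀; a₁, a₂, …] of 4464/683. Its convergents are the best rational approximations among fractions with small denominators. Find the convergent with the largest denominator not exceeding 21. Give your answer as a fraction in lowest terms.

a_0 = 6: 6/1  (≤ bound)
a_1 = 1: 7/1  (≤ bound)
a_2 = 1: 13/2  (≤ bound)
a_3 = 6: 85/13  (≤ bound)
a_4 = 2: 183/28  (> 21, stop)

85/13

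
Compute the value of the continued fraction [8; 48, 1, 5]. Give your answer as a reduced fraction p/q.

Use the convergent recurrence hₖ = aₖ·hₖ₋₁ + hₖ₋₂ (and likewise for the denominators kₖ):
a_0 = 8: 8/1
a_1 = 48: 385/48
a_2 = 1: 393/49
a_3 = 5: 2350/293

2350/293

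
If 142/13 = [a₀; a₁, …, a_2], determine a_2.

12

142 ÷ 13 → quotient 10, remainder 12
13 ÷ 12 → quotient 1, remainder 1
12 ÷ 1 → quotient 12, remainder 0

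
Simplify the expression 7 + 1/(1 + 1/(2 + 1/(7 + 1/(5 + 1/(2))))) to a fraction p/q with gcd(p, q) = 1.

1905/248

Build up convergents one term at a time:
a_0 = 7: 7/1
a_1 = 1: 8/1
a_2 = 2: 23/3
a_3 = 7: 169/22
a_4 = 5: 868/113
a_5 = 2: 1905/248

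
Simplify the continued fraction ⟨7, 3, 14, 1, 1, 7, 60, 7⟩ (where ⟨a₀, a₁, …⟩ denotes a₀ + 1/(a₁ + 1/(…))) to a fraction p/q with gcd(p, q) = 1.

2067885/282272

Start with 7.
60 + 1/(7/1) = 60 + 1/7 = 421/7
7 + 1/(421/7) = 7 + 7/421 = 2954/421
1 + 1/(2954/421) = 1 + 421/2954 = 3375/2954
1 + 1/(3375/2954) = 1 + 2954/3375 = 6329/3375
14 + 1/(6329/3375) = 14 + 3375/6329 = 91981/6329
3 + 1/(91981/6329) = 3 + 6329/91981 = 282272/91981
7 + 1/(282272/91981) = 7 + 91981/282272 = 2067885/282272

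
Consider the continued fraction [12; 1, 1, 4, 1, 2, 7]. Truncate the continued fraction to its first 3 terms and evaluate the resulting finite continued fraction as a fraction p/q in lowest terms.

25/2

a_0 = 12: 12/1
a_1 = 1: 13/1
a_2 = 1: 25/2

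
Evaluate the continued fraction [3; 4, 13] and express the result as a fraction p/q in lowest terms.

a_0 = 3: 3/1
a_1 = 4: 13/4
a_2 = 13: 172/53

172/53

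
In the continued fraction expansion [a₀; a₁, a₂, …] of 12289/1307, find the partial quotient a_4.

1

12289 ÷ 1307 → quotient 9, remainder 526
1307 ÷ 526 → quotient 2, remainder 255
526 ÷ 255 → quotient 2, remainder 16
255 ÷ 16 → quotient 15, remainder 15
16 ÷ 15 → quotient 1, remainder 1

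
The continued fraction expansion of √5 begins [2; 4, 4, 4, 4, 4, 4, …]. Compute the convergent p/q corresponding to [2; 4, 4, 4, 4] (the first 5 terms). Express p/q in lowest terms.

Work from the innermost term outward:
Start with 4.
4 + 1/(4/1) = 4 + 1/4 = 17/4
4 + 1/(17/4) = 4 + 4/17 = 72/17
4 + 1/(72/17) = 4 + 17/72 = 305/72
2 + 1/(305/72) = 2 + 72/305 = 682/305

682/305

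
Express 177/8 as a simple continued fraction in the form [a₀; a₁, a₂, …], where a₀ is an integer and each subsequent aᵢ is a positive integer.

[22; 8]

177 ÷ 8 → quotient 22, remainder 1
8 ÷ 1 → quotient 8, remainder 0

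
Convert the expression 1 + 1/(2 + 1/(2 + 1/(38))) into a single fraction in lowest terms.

Use the convergent recurrence hₖ = aₖ·hₖ₋₁ + hₖ₋₂ (and likewise for the denominators kₖ):
a_0 = 1: 1/1
a_1 = 2: 3/2
a_2 = 2: 7/5
a_3 = 38: 269/192

269/192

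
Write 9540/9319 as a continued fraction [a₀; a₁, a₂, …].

[1; 42, 5, 1, 36]

9540 = 1·9319 + 221, so a_0 = 1
9319 = 42·221 + 37, so a_1 = 42
221 = 5·37 + 36, so a_2 = 5
37 = 1·36 + 1, so a_3 = 1
36 = 36·1 + 0, so a_4 = 36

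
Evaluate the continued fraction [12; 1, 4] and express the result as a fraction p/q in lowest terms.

64/5

Start with 4.
1 + 1/(4/1) = 1 + 1/4 = 5/4
12 + 1/(5/4) = 12 + 4/5 = 64/5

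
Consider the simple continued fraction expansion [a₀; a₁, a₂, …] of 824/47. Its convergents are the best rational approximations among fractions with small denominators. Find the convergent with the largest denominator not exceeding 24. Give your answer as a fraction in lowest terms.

List convergents until the denominator exceeds the bound:
a_0 = 17: 17/1  (≤ bound)
a_1 = 1: 18/1  (≤ bound)
a_2 = 1: 35/2  (≤ bound)
a_3 = 7: 263/15  (≤ bound)
a_4 = 3: 824/47  (> 24, stop)

263/15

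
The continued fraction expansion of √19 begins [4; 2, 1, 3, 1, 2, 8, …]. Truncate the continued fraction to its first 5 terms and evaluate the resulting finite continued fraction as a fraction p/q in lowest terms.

61/14

Build up convergents one term at a time:
a_0 = 4: 4/1
a_1 = 2: 9/2
a_2 = 1: 13/3
a_3 = 3: 48/11
a_4 = 1: 61/14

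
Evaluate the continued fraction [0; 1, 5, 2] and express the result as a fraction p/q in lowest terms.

11/13

a_0 = 0: 0/1
a_1 = 1: 1/1
a_2 = 5: 5/6
a_3 = 2: 11/13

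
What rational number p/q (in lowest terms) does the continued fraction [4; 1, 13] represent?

a_0 = 4: 4/1
a_1 = 1: 5/1
a_2 = 13: 69/14

69/14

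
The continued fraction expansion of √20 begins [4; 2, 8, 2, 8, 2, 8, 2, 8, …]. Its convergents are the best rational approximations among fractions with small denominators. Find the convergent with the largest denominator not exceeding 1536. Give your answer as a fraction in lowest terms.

a_0 = 4: 4/1  (≤ bound)
a_1 = 2: 9/2  (≤ bound)
a_2 = 8: 76/17  (≤ bound)
a_3 = 2: 161/36  (≤ bound)
a_4 = 8: 1364/305  (≤ bound)
a_5 = 2: 2889/646  (≤ bound)
a_6 = 8: 24476/5473  (> 1536, stop)

2889/646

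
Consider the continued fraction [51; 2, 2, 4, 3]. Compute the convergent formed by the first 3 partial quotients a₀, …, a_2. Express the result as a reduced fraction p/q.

Compute successive convergents:
a_0 = 51: 51/1
a_1 = 2: 103/2
a_2 = 2: 257/5

257/5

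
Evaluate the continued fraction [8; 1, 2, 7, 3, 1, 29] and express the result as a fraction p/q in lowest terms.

Compute successive convergents:
a_0 = 8: 8/1
a_1 = 1: 9/1
a_2 = 2: 26/3
a_3 = 7: 191/22
a_4 = 3: 599/69
a_5 = 1: 790/91
a_6 = 29: 23509/2708

23509/2708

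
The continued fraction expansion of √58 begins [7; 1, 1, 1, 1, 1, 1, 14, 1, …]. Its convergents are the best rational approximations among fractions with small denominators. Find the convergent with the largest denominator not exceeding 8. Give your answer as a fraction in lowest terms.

61/8

List convergents until the denominator exceeds the bound:
a_0 = 7: 7/1  (≤ bound)
a_1 = 1: 8/1  (≤ bound)
a_2 = 1: 15/2  (≤ bound)
a_3 = 1: 23/3  (≤ bound)
a_4 = 1: 38/5  (≤ bound)
a_5 = 1: 61/8  (≤ bound)
a_6 = 1: 99/13  (> 8, stop)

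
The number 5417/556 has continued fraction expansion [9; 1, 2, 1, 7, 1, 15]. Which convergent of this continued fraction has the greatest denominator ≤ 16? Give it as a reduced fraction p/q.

List convergents until the denominator exceeds the bound:
a_0 = 9: 9/1  (≤ bound)
a_1 = 1: 10/1  (≤ bound)
a_2 = 2: 29/3  (≤ bound)
a_3 = 1: 39/4  (≤ bound)
a_4 = 7: 302/31  (> 16, stop)

39/4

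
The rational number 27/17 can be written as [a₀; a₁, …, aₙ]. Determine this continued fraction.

⌊27/17⌋ = 1, remainder 10
⌊17/10⌋ = 1, remainder 7
⌊10/7⌋ = 1, remainder 3
⌊7/3⌋ = 2, remainder 1
⌊3/1⌋ = 3, remainder 0

[1; 1, 1, 2, 3]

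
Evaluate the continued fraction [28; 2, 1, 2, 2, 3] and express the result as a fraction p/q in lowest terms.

Start with 3.
2 + 1/(3/1) = 2 + 1/3 = 7/3
2 + 1/(7/3) = 2 + 3/7 = 17/7
1 + 1/(17/7) = 1 + 7/17 = 24/17
2 + 1/(24/17) = 2 + 17/24 = 65/24
28 + 1/(65/24) = 28 + 24/65 = 1844/65

1844/65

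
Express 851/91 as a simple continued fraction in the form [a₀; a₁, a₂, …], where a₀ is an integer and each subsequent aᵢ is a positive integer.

[9; 2, 1, 5, 2, 2]

⌊851/91⌋ = 9, remainder 32
⌊91/32⌋ = 2, remainder 27
⌊32/27⌋ = 1, remainder 5
⌊27/5⌋ = 5, remainder 2
⌊5/2⌋ = 2, remainder 1
⌊2/1⌋ = 2, remainder 0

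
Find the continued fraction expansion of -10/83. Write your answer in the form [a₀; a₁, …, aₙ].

Apply division with remainder until the remainder is 0:
-10 ÷ 83 → quotient -1, remainder 73
83 ÷ 73 → quotient 1, remainder 10
73 ÷ 10 → quotient 7, remainder 3
10 ÷ 3 → quotient 3, remainder 1
3 ÷ 1 → quotient 3, remainder 0

[-1; 1, 7, 3, 3]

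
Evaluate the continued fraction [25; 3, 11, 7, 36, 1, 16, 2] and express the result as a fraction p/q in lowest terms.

Start with 2.
16 + 1/(2/1) = 16 + 1/2 = 33/2
1 + 1/(33/2) = 1 + 2/33 = 35/33
36 + 1/(35/33) = 36 + 33/35 = 1293/35
7 + 1/(1293/35) = 7 + 35/1293 = 9086/1293
11 + 1/(9086/1293) = 11 + 1293/9086 = 101239/9086
3 + 1/(101239/9086) = 3 + 9086/101239 = 312803/101239
25 + 1/(312803/101239) = 25 + 101239/312803 = 7921314/312803

7921314/312803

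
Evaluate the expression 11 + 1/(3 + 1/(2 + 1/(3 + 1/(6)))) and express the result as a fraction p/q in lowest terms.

Compute successive convergents:
a_0 = 11: 11/1
a_1 = 3: 34/3
a_2 = 2: 79/7
a_3 = 3: 271/24
a_4 = 6: 1705/151

1705/151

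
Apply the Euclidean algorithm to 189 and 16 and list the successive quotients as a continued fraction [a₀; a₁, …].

189 ÷ 16 → quotient 11, remainder 13
16 ÷ 13 → quotient 1, remainder 3
13 ÷ 3 → quotient 4, remainder 1
3 ÷ 1 → quotient 3, remainder 0

[11; 1, 4, 3]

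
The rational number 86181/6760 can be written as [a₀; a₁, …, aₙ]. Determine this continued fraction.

[12; 1, 2, 1, 46, 5, 7]

Run the Euclidean algorithm, recording each quotient:
86181 = 12·6760 + 5061, so a_0 = 12
6760 = 1·5061 + 1699, so a_1 = 1
5061 = 2·1699 + 1663, so a_2 = 2
1699 = 1·1663 + 36, so a_3 = 1
1663 = 46·36 + 7, so a_4 = 46
36 = 5·7 + 1, so a_5 = 5
7 = 7·1 + 0, so a_6 = 7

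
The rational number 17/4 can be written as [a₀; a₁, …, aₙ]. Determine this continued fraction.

Apply division with remainder until the remainder is 0:
17 ÷ 4 → quotient 4, remainder 1
4 ÷ 1 → quotient 4, remainder 0

[4; 4]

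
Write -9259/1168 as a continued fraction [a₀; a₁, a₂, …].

Run the Euclidean algorithm, recording each quotient:
-9259 = -8·1168 + 85, so a_0 = -8
1168 = 13·85 + 63, so a_1 = 13
85 = 1·63 + 22, so a_2 = 1
63 = 2·22 + 19, so a_3 = 2
22 = 1·19 + 3, so a_4 = 1
19 = 6·3 + 1, so a_5 = 6
3 = 3·1 + 0, so a_6 = 3

[-8; 13, 1, 2, 1, 6, 3]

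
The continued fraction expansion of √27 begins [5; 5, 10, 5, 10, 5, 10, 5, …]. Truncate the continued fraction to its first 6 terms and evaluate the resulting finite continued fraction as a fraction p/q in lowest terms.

70226/13515

Starting at the tail and folding back:
Start with 5.
10 + 1/(5/1) = 10 + 1/5 = 51/5
5 + 1/(51/5) = 5 + 5/51 = 260/51
10 + 1/(260/51) = 10 + 51/260 = 2651/260
5 + 1/(2651/260) = 5 + 260/2651 = 13515/2651
5 + 1/(13515/2651) = 5 + 2651/13515 = 70226/13515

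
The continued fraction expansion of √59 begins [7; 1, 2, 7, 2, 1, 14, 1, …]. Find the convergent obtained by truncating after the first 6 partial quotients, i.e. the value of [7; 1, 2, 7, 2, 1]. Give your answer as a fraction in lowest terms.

Start with 1.
2 + 1/(1/1) = 2 + 1/1 = 3/1
7 + 1/(3/1) = 7 + 1/3 = 22/3
2 + 1/(22/3) = 2 + 3/22 = 47/22
1 + 1/(47/22) = 1 + 22/47 = 69/47
7 + 1/(69/47) = 7 + 47/69 = 530/69

530/69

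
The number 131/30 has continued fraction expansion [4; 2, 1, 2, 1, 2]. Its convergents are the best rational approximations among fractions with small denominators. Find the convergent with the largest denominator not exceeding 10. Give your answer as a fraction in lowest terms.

a_0 = 4: 4/1  (≤ bound)
a_1 = 2: 9/2  (≤ bound)
a_2 = 1: 13/3  (≤ bound)
a_3 = 2: 35/8  (≤ bound)
a_4 = 1: 48/11  (> 10, stop)

35/8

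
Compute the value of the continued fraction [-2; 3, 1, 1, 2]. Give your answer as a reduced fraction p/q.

-31/18

Collapse the nested fraction from the inside out:
Start with 2.
1 + 1/(2/1) = 1 + 1/2 = 3/2
1 + 1/(3/2) = 1 + 2/3 = 5/3
3 + 1/(5/3) = 3 + 3/5 = 18/5
-2 + 1/(18/5) = -2 + 5/18 = -31/18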